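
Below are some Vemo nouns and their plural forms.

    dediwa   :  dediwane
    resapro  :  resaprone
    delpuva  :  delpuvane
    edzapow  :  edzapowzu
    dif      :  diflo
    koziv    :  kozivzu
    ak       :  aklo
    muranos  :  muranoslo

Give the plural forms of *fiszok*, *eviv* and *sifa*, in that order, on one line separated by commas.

The pattern is voicing of the final sound: -lo when the stem ends in a voiceless consonant (*dif*, *ak*, *muranos*); -zu when the stem ends in a voiced consonant (*edzapow*, *koziv*); -ne when the stem ends in a vowel (*dediwa*, *resapro*, *delpuva*).
*fiszok* — final sound /k/ (a voiceless consonant) → -lo → *fiszoklo*.
Since the final sound of *eviv* is /v/ (a voiced consonant), it takes -zu, giving *evivzu*.
The final sound of *sifa* is /a/, which is a vowel, so the suffix is -ne, giving *sifane*.

fiszoklo, evivzu, sifane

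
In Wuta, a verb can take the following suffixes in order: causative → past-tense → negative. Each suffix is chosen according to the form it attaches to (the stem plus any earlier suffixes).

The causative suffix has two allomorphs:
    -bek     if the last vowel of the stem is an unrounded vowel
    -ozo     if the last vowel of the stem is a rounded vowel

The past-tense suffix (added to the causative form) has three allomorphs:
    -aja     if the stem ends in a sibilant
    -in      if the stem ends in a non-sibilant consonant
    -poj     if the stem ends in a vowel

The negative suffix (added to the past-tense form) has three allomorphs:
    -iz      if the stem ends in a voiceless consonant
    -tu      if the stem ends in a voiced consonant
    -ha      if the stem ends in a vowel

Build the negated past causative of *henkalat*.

henkalatbekintu

Since the last vowel of *henkalat* is /a/ (an unrounded vowel), it takes -bek, giving *henkalatbek*.
The final sound of the causative form *henkalatbek* is /k/, which is a non-sibilant consonant, so the past-tense suffix is -in, giving *henkalatbekin*.
The final sound of the past-tense form *henkalatbekin* is /n/, which is a voiced consonant, so the negative suffix is -tu, giving *henkalatbekintu*.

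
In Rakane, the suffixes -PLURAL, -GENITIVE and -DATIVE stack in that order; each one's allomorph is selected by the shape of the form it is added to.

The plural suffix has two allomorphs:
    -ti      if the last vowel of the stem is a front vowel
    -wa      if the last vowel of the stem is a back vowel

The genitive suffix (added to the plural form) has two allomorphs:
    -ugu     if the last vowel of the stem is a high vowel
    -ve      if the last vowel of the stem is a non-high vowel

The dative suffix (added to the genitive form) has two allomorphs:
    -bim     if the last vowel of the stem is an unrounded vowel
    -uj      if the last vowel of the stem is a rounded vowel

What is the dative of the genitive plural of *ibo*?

*ibo* — last vowel /o/ (a back vowel) → -wa → *ibowa*.
The plural form *ibowa*: last vowel = /a/, a non-high vowel → -ve → *ibowave*.
The last vowel of the genitive form *ibowave* is /e/, which is an unrounded vowel, so the dative suffix is -bim, giving *ibowavebim*.

ibowavebim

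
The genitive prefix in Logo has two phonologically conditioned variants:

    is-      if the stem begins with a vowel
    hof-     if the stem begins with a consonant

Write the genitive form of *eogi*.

iseogi

Since the first sound of *eogi* is /e/ (a vowel), it takes is-, giving *iseogi*.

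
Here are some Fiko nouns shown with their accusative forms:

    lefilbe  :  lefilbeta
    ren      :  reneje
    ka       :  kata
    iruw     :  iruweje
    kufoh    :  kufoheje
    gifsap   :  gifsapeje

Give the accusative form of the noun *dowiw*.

The suffix is conditioned by the final sound: -eje when the stem ends in a consonant (*ren*, *iruw*, *kufoh*, *gifsap*); -ta when the stem ends in a vowel (*lefilbe*, *ka*).
*dowiw* — final sound /w/ (a consonant) → -eje → *dowiweje*.

dowiweje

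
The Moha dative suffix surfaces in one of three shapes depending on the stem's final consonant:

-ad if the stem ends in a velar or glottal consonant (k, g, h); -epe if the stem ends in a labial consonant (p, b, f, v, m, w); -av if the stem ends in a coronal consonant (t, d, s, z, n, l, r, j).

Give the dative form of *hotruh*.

hotruhad

Since the final consonant of *hotruh* is /h/ (velar/glottal), it takes -ad, giving *hotruhad*.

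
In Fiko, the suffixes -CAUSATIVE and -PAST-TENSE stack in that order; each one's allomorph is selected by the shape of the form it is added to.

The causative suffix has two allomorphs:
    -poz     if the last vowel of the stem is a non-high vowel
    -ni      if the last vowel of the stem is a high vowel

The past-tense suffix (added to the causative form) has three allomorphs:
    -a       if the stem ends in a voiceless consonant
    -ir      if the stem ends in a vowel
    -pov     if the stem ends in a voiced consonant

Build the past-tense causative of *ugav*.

ugavpozpov

*ugav*: last vowel = /a/, a non-high vowel → -poz → *ugavpoz*.
Since the final sound of the causative form *ugavpoz* is /z/ (a voiced consonant), it takes -pov, giving *ugavpozpov*.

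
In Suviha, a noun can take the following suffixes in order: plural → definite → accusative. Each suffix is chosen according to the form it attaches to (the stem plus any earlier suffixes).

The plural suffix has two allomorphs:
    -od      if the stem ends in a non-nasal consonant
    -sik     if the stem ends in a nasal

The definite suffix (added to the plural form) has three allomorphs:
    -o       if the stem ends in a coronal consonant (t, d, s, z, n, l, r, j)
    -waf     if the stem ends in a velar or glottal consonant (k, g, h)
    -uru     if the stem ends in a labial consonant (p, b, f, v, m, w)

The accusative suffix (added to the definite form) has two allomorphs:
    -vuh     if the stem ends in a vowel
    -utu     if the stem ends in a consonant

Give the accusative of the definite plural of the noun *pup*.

pupodovuh

The final consonant of *pup* is /p/, which is non-nasal, so the plural suffix is -od, giving *pupod*.
The final consonant of the plural form *pupod* is /d/, which is coronal, so the definite suffix is -o, giving *pupodo*.
The definite form *pupodo*: final sound = /o/, a vowel → -vuh → *pupodovuh*.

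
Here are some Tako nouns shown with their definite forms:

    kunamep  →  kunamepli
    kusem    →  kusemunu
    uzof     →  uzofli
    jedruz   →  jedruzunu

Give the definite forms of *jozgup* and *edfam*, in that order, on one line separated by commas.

jozgupli, edfamunu

The suffix is conditioned by the final consonant: -li when the stem ends in a voiceless consonant (*kunamep*, *uzof*); -unu when the stem ends in a voiced consonant (*kusem*, *jedruz*).
The final consonant of *jozgup* is /p/, which is voiceless, so the suffix is -li, giving *jozgupli*.
The final consonant of *edfam* is /m/, which is voiced, so the suffix is -unu, giving *edfamunu*.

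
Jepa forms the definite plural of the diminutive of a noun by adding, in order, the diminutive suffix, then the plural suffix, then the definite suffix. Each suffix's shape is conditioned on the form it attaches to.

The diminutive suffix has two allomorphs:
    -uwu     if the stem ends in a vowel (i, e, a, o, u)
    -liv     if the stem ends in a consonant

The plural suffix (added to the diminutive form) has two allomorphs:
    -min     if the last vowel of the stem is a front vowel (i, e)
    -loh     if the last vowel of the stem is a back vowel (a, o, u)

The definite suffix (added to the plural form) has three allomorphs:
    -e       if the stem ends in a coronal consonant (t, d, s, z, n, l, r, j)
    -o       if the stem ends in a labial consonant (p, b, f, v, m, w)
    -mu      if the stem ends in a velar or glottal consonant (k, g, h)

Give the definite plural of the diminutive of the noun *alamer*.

alamerlivmine

*alamer*: final sound = /r/, a consonant → -liv → *alamerliv*.
The last vowel of the diminutive form *alamerliv* is /i/, which is a front vowel, so the plural suffix is -min, giving *alamerlivmin*.
The plural form *alamerlivmin* — final consonant /n/ (coronal) → -e → *alamerlivmine*.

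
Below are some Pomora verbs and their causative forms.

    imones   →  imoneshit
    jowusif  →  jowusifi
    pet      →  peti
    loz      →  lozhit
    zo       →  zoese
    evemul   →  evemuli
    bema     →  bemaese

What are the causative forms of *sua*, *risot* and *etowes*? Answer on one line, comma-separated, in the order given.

The suffix is conditioned by the final sound: -hit when the stem ends in a sibilant (*imones*, *loz*); -i when the stem ends in a non-sibilant consonant (*jowusif*, *pet*, *evemul*); -ese when the stem ends in a vowel (*zo*, *bema*).
*sua*: final sound = /a/, a vowel → -ese → *suaese*.
*risot* — final sound /t/ (a non-sibilant consonant) → -i → *risoti*.
The final sound of *etowes* is /s/, which is a sibilant, so the suffix is -hit, giving *etoweshit*.

suaese, risoti, etoweshit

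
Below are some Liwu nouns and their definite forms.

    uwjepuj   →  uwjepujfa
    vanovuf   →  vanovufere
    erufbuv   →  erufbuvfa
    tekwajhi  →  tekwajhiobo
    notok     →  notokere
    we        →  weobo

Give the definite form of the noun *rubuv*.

rubuvfa

The pattern is voicing of the final sound: -ere when the stem ends in a voiceless consonant (*vanovuf*, *notok*); -fa when the stem ends in a voiced consonant (*uwjepuj*, *erufbuv*); -obo when the stem ends in a vowel (*tekwajhi*, *we*).
*rubuv*: final sound = /v/, a voiced consonant → -fa → *rubuvfa*.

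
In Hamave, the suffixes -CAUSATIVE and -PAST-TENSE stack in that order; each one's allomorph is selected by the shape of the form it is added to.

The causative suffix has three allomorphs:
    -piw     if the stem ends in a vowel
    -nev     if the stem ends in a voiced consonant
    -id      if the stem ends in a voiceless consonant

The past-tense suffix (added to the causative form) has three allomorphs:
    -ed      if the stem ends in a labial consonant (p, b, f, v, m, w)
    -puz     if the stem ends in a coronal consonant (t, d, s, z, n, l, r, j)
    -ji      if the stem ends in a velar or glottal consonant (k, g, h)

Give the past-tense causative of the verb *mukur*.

*mukur*: final sound = /r/, a voiced consonant → -nev → *mukurnev*.
Since the final consonant of the causative form *mukurnev* is /v/ (labial), it takes -ed, giving *mukurneved*.

mukurneved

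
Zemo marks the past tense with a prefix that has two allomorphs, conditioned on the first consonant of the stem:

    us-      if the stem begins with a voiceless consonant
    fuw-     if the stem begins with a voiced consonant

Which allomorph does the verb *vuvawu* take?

The first consonant of *vuvawu* is /v/, which is voiced, so the prefix is fuw-.

fuw-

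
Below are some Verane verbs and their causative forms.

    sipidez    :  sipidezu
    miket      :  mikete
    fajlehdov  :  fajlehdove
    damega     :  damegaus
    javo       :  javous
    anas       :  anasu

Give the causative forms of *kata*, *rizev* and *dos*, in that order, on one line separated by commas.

Looking at the final sound of each stem: -u when the stem ends in a sibilant (*sipidez*, *anas*); -e when the stem ends in a non-sibilant consonant (*miket*, *fajlehdov*); -us when the stem ends in a vowel (*damega*, *javo*).
*kata* — final sound /a/ (a vowel) → -us → *kataus*.
*rizev*: final sound = /v/, a non-sibilant consonant → -e → *rizeve*.
The final sound of *dos* is /s/, which is a sibilant, so the suffix is -u, giving *dosu*.

kataus, rizeve, dosu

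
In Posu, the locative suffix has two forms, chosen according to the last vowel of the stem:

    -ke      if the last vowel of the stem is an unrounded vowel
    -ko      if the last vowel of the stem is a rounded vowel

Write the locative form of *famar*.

Since the last vowel of *famar* is /a/ (an unrounded vowel), it takes -ke, giving *famarke*.

famarke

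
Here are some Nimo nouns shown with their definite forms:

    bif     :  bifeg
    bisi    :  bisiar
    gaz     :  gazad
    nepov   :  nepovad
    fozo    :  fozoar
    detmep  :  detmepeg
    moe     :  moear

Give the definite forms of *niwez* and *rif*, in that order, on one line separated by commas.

The pattern is voicing of the final sound: -eg when the stem ends in a voiceless consonant (*bif*, *detmep*); -ad when the stem ends in a voiced consonant (*gaz*, *nepov*); -ar when the stem ends in a vowel (*bisi*, *fozo*, *moe*).
The final sound of *niwez* is /z/, which is a voiced consonant, so the suffix is -ad, giving *niwezad*.
Since the final sound of *rif* is /f/ (a voiceless consonant), it takes -eg, giving *rifeg*.

niwezad, rifeg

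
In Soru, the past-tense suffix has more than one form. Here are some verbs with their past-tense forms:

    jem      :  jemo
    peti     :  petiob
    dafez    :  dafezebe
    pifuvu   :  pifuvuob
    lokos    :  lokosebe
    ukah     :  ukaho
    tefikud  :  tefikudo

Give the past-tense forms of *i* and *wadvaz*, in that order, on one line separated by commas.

The pattern is sibilance of the final sound: -ebe when the stem ends in a sibilant (*dafez*, *lokos*); -o when the stem ends in a non-sibilant consonant (*jem*, *ukah*, *tefikud*); -ob when the stem ends in a vowel (*peti*, *pifuvu*).
*i*: final sound = /i/, a vowel → -ob → *iob*.
*wadvaz* — final sound /z/ (a sibilant) → -ebe → *wadvazebe*.

iob, wadvazebe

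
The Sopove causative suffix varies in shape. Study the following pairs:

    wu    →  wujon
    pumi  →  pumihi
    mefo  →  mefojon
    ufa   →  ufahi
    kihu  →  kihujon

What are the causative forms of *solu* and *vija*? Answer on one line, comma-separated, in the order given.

The pattern is rounding harmony: -jon when the last vowel of the stem is a rounded vowel (*wu*, *mefo*, *kihu*); -hi when the last vowel of the stem is an unrounded vowel (*pumi*, *ufa*).
*solu* — last vowel /u/ (a rounded vowel) → -jon → *solujon*.
Since the last vowel of *vija* is /a/ (an unrounded vowel), it takes -hi, giving *vijahi*.

solujon, vijahi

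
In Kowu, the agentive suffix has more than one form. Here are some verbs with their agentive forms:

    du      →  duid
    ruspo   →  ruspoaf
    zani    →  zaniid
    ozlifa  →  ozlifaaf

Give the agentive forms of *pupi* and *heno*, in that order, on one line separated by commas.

pupiid, henoaf

The suffix is conditioned by the last vowel: -id when the last vowel of the stem is a high vowel (*du*, *zani*); -af when the last vowel of the stem is a non-high vowel (*ruspo*, *ozlifa*).
*pupi* — last vowel /i/ (a high vowel) → -id → *pupiid*.
Since the last vowel of *heno* is /o/ (a non-high vowel), it takes -af, giving *henoaf*.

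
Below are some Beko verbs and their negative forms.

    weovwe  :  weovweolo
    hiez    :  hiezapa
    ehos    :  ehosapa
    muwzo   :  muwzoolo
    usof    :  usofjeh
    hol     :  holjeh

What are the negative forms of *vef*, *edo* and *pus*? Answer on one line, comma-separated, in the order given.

Looking at the final sound of each stem: -apa when the stem ends in a sibilant (*hiez*, *ehos*); -jeh when the stem ends in a non-sibilant consonant (*usof*, *hol*); -olo when the stem ends in a vowel (*weovwe*, *muwzo*).
*vef*: final sound = /f/, a non-sibilant consonant → -jeh → *vefjeh*.
Since the final sound of *edo* is /o/ (a vowel), it takes -olo, giving *edoolo*.
The final sound of *pus* is /s/, which is a sibilant, so the suffix is -apa, giving *pusapa*.

vefjeh, edoolo, pusapa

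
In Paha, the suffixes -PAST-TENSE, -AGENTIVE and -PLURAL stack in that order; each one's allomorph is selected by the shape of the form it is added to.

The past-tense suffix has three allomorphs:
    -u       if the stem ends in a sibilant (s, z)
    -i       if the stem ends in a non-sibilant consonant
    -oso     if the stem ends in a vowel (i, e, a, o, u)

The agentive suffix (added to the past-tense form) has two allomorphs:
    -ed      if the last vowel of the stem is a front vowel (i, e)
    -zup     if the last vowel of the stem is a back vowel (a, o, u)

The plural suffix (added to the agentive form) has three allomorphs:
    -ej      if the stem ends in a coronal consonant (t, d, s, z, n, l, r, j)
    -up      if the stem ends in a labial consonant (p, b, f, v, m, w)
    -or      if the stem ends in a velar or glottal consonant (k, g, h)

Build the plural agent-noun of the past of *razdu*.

*razdu*: final sound = /u/, a vowel → -oso → *razduoso*.
The last vowel of the past-tense form *razduoso* is /o/, which is a back vowel, so the agentive suffix is -zup, giving *razduosozup*.
The agentive form *razduosozup*: final consonant = /p/, labial → -up → *razduosozupup*.

razduosozupup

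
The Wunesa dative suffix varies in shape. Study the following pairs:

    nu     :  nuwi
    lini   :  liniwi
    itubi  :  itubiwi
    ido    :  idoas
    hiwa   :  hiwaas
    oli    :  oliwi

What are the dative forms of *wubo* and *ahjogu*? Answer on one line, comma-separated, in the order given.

wuboas, ahjoguwi

The pattern is height harmony: -wi when the last vowel of the stem is a high vowel (*nu*, *lini*, *itubi*, *oli*); -as when the last vowel of the stem is a non-high vowel (*ido*, *hiwa*).
Since the last vowel of *wubo* is /o/ (a non-high vowel), it takes -as, giving *wuboas*.
*ahjogu*: last vowel = /u/, a high vowel → -wi → *ahjoguwi*.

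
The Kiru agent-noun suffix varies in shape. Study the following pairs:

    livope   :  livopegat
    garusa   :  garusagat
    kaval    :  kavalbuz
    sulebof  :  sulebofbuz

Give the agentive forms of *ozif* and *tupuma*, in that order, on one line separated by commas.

The suffix is conditioned by the final sound: -buz when the stem ends in a consonant (*kaval*, *sulebof*); -gat when the stem ends in a vowel (*livope*, *garusa*).
Since the final sound of *ozif* is /f/ (a consonant), it takes -buz, giving *ozifbuz*.
*tupuma*: final sound = /a/, a vowel → -gat → *tupumagat*.

ozifbuz, tupumagat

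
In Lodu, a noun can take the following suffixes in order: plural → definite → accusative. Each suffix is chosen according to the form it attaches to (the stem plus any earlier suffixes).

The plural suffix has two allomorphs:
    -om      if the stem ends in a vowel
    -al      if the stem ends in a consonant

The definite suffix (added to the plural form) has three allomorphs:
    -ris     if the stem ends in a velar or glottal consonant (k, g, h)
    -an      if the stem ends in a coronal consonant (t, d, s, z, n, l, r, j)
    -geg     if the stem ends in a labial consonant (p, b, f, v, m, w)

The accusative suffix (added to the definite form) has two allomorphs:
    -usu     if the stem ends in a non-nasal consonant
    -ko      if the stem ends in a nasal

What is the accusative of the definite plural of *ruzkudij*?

ruzkudijalanko

The final sound of *ruzkudij* is /j/, which is a consonant, so the plural suffix is -al, giving *ruzkudijal*.
The plural form *ruzkudijal* — final consonant /l/ (coronal) → -an → *ruzkudijalan*.
Since the final consonant of the definite form *ruzkudijalan* is /n/ (a nasal), it takes -ko, giving *ruzkudijalanko*.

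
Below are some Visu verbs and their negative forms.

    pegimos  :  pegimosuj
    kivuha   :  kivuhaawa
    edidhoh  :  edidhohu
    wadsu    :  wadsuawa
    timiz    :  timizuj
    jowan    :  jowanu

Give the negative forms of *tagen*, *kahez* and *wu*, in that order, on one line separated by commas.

The pattern is sibilance of the final sound: -uj when the stem ends in a sibilant (*pegimos*, *timiz*); -u when the stem ends in a non-sibilant consonant (*edidhoh*, *jowan*); -awa when the stem ends in a vowel (*kivuha*, *wadsu*).
Since the final sound of *tagen* is /n/ (a non-sibilant consonant), it takes -u, giving *tagenu*.
*kahez* — final sound /z/ (a sibilant) → -uj → *kahezuj*.
*wu* — final sound /u/ (a vowel) → -awa → *wuawa*.

tagenu, kahezuj, wuawa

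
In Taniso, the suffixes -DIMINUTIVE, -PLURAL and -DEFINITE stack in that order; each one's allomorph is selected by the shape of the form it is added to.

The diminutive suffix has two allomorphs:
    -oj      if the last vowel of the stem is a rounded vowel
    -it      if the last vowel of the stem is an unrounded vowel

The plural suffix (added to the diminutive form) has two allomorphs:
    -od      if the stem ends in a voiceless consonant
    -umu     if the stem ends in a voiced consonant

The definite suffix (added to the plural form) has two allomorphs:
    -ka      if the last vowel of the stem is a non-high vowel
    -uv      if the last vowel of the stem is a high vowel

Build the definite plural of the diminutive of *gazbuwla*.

The last vowel of *gazbuwla* is /a/, which is an unrounded vowel, so the diminutive suffix is -it, giving *gazbuwlait*.
The final consonant of the diminutive form *gazbuwlait* is /t/, which is voiceless, so the plural suffix is -od, giving *gazbuwlaitod*.
The last vowel of the plural form *gazbuwlaitod* is /o/, which is a non-high vowel, so the definite suffix is -ka, giving *gazbuwlaitodka*.

gazbuwlaitodka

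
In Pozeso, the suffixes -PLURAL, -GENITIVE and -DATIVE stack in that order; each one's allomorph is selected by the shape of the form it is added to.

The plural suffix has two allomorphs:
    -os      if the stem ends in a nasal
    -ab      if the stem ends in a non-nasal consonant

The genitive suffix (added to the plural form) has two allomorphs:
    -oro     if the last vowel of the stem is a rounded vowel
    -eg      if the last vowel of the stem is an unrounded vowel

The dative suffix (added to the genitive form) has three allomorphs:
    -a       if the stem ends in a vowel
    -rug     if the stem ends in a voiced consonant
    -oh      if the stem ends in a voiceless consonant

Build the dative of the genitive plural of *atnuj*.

*atnuj* — final consonant /j/ (non-nasal) → -ab → *atnujab*.
The last vowel of the plural form *atnujab* is /a/, which is an unrounded vowel, so the genitive suffix is -eg, giving *atnujabeg*.
Since the final sound of the genitive form *atnujabeg* is /g/ (a voiced consonant), it takes -rug, giving *atnujabegrug*.

atnujabegrug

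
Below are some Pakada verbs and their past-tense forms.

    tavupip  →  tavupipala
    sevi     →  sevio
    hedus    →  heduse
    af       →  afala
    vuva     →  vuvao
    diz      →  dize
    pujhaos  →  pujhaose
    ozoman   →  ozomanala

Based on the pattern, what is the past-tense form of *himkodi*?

The suffix is conditioned by the final sound: -e when the stem ends in a sibilant (*hedus*, *diz*, *pujhaos*); -ala when the stem ends in a non-sibilant consonant (*tavupip*, *af*, *ozoman*); -o when the stem ends in a vowel (*sevi*, *vuva*).
The final sound of *himkodi* is /i/, which is a vowel, so the suffix is -o, giving *himkodio*.

himkodio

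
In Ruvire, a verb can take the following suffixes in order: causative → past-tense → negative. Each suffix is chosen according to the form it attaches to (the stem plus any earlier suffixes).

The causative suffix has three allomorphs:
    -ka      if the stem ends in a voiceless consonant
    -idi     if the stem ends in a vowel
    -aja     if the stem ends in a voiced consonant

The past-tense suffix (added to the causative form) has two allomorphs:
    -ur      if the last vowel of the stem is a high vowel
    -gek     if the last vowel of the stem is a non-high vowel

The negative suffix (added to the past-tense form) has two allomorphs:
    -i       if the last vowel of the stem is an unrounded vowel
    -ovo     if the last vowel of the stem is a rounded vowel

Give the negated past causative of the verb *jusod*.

jusodajageki

The final sound of *jusod* is /d/, which is a voiced consonant, so the causative suffix is -aja, giving *jusodaja*.
Since the last vowel of the causative form *jusodaja* is /a/ (a non-high vowel), it takes -gek, giving *jusodajagek*.
The last vowel of the past-tense form *jusodajagek* is /e/, which is an unrounded vowel, so the negative suffix is -i, giving *jusodajageki*.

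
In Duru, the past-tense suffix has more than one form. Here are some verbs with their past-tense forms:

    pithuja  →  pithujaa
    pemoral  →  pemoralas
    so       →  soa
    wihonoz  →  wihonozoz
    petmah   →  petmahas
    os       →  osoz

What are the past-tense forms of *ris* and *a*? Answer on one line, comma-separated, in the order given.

The suffix is conditioned by the final sound: -oz when the stem ends in a sibilant (*wihonoz*, *os*); -as when the stem ends in a non-sibilant consonant (*pemoral*, *petmah*); -a when the stem ends in a vowel (*pithuja*, *so*).
The final sound of *ris* is /s/, which is a sibilant, so the suffix is -oz, giving *risoz*.
The final sound of *a* is /a/, which is a vowel, so the suffix is -a, giving *aa*.

risoz, aa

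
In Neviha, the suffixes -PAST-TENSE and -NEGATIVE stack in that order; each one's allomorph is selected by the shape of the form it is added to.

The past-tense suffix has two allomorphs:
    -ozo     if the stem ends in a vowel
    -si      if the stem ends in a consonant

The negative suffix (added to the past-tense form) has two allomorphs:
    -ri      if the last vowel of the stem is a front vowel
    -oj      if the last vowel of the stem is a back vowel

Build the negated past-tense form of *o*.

The final sound of *o* is /o/, which is a vowel, so the past-tense suffix is -ozo, giving *oozo*.
The past-tense form *oozo* — last vowel /o/ (a back vowel) → -oj → *oozooj*.

oozooj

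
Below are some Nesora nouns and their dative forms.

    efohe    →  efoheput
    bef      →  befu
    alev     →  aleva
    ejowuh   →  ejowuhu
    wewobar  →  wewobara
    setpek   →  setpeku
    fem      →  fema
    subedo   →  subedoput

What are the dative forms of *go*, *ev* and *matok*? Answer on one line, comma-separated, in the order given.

goput, eva, matoku

The alternation tracks the final sound of the stem — -u when the stem ends in a voiceless consonant (*bef*, *ejowuh*, *setpek*); -a when the stem ends in a voiced consonant (*alev*, *wewobar*, *fem*); -put when the stem ends in a vowel (*efohe*, *subedo*).
*go*: final sound = /o/, a vowel → -put → *goput*.
Since the final sound of *ev* is /v/ (a voiced consonant), it takes -a, giving *eva*.
*matok* — final sound /k/ (a voiceless consonant) → -u → *matoku*.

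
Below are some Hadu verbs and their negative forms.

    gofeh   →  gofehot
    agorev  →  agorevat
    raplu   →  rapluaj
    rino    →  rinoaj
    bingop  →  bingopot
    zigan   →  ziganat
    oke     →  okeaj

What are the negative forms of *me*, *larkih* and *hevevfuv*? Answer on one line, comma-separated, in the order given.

meaj, larkihot, hevevfuvat

The suffix is conditioned by the final sound: -ot when the stem ends in a voiceless consonant (*gofeh*, *bingop*); -at when the stem ends in a voiced consonant (*agorev*, *zigan*); -aj when the stem ends in a vowel (*raplu*, *rino*, *oke*).
*me*: final sound = /e/, a vowel → -aj → *meaj*.
Since the final sound of *larkih* is /h/ (a voiceless consonant), it takes -ot, giving *larkihot*.
*hevevfuv* — final sound /v/ (a voiced consonant) → -at → *hevevfuvat*.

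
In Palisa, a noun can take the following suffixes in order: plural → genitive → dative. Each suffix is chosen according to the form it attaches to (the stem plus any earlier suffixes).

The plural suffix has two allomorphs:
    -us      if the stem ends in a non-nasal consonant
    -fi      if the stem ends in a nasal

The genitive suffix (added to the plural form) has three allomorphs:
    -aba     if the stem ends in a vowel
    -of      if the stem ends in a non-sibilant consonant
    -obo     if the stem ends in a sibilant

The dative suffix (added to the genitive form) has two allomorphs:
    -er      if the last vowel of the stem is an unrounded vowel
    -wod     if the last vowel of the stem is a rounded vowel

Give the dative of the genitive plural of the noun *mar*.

Since the final consonant of *mar* is /r/ (non-nasal), it takes -us, giving *marus*.
The plural form *marus* — final sound /s/ (a sibilant) → -obo → *marusobo*.
The last vowel of the genitive form *marusobo* is /o/, which is a rounded vowel, so the dative suffix is -wod, giving *marusobowod*.

marusobowod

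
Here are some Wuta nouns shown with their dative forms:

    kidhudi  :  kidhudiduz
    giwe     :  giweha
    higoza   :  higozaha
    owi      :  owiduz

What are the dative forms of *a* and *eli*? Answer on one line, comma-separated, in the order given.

aha, eliduz

The alternation tracks the last vowel of the stem — -duz when the last vowel of the stem is a high vowel (*kidhudi*, *owi*); -ha when the last vowel of the stem is a non-high vowel (*giwe*, *higoza*).
Since the last vowel of *a* is /a/ (a non-high vowel), it takes -ha, giving *aha*.
*eli*: last vowel = /i/, a high vowel → -duz → *eliduz*.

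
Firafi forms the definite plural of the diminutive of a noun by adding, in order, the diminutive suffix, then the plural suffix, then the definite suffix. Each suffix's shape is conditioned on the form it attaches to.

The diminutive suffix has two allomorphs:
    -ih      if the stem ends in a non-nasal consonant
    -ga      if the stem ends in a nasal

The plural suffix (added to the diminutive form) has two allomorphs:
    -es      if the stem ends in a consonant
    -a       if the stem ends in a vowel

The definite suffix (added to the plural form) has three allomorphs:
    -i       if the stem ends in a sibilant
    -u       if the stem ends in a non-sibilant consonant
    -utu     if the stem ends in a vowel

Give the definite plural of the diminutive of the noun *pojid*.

pojidihesi

Since the final consonant of *pojid* is /d/ (non-nasal), it takes -ih, giving *pojidih*.
Since the final sound of the diminutive form *pojidih* is /h/ (a consonant), it takes -es, giving *pojidihes*.
The plural form *pojidihes* — final sound /s/ (a sibilant) → -i → *pojidihesi*.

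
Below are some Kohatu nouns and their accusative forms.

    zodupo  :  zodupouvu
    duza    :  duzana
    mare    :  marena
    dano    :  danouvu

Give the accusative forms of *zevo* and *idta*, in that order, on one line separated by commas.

The pattern is rounding harmony: -uvu when the last vowel of the stem is a rounded vowel (*zodupo*, *dano*); -na when the last vowel of the stem is an unrounded vowel (*duza*, *mare*).
Since the last vowel of *zevo* is /o/ (a rounded vowel), it takes -uvu, giving *zevouvu*.
*idta*: last vowel = /a/, an unrounded vowel → -na → *idtana*.

zevouvu, idtana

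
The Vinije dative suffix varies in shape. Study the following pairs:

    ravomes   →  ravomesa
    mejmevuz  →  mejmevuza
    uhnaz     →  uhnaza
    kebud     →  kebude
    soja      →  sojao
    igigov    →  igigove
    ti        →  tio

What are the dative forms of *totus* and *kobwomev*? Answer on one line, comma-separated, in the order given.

totusa, kobwomeve

The alternation tracks the final sound of the stem — -a when the stem ends in a sibilant (*ravomes*, *mejmevuz*, *uhnaz*); -e when the stem ends in a non-sibilant consonant (*kebud*, *igigov*); -o when the stem ends in a vowel (*soja*, *ti*).
The final sound of *totus* is /s/, which is a sibilant, so the suffix is -a, giving *totusa*.
*kobwomev*: final sound = /v/, a non-sibilant consonant → -e → *kobwomeve*.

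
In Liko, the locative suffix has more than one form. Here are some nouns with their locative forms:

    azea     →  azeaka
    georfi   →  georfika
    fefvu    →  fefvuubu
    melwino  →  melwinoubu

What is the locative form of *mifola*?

Looking at the last vowel of each stem: -ubu when the last vowel of the stem is a rounded vowel (*fefvu*, *melwino*); -ka when the last vowel of the stem is an unrounded vowel (*azea*, *georfi*).
Since the last vowel of *mifola* is /a/ (an unrounded vowel), it takes -ka, giving *mifolaka*.

mifolaka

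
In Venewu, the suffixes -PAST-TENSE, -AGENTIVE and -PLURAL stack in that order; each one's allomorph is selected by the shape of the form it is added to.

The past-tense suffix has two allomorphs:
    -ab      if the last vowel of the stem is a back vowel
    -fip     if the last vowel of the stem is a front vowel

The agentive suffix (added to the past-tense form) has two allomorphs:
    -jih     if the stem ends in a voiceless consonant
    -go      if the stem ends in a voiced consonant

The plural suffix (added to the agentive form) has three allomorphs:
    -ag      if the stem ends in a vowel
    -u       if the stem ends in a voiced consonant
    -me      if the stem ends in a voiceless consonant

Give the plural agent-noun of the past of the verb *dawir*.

*dawir*: last vowel = /i/, a front vowel → -fip → *dawirfip*.
The past-tense form *dawirfip*: final consonant = /p/, voiceless → -jih → *dawirfipjih*.
The agentive form *dawirfipjih*: final sound = /h/, a voiceless consonant → -me → *dawirfipjihme*.

dawirfipjihme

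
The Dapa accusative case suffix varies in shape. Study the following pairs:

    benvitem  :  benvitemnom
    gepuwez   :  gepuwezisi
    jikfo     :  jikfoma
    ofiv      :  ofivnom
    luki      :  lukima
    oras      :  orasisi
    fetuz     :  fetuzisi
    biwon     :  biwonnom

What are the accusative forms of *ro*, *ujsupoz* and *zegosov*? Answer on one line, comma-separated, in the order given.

roma, ujsupozisi, zegosovnom

The suffix is conditioned by the final sound: -isi when the stem ends in a sibilant (*gepuwez*, *oras*, *fetuz*); -nom when the stem ends in a non-sibilant consonant (*benvitem*, *ofiv*, *biwon*); -ma when the stem ends in a vowel (*jikfo*, *luki*).
Since the final sound of *ro* is /o/ (a vowel), it takes -ma, giving *roma*.
The final sound of *ujsupoz* is /z/, which is a sibilant, so the suffix is -isi, giving *ujsupozisi*.
The final sound of *zegosov* is /v/, which is a non-sibilant consonant, so the suffix is -nom, giving *zegosovnom*.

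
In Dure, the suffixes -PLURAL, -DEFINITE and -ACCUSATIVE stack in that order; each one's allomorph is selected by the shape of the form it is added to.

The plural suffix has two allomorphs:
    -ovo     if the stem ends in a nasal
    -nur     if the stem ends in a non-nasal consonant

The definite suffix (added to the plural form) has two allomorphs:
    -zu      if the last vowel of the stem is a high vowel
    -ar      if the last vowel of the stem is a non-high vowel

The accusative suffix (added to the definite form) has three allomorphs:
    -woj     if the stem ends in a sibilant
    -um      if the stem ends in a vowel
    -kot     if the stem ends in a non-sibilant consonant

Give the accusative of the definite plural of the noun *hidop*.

The final consonant of *hidop* is /p/, which is non-nasal, so the plural suffix is -nur, giving *hidopnur*.
The plural form *hidopnur* — last vowel /u/ (a high vowel) → -zu → *hidopnurzu*.
The final sound of the definite form *hidopnurzu* is /u/, which is a vowel, so the accusative suffix is -um, giving *hidopnurzuum*.

hidopnurzuum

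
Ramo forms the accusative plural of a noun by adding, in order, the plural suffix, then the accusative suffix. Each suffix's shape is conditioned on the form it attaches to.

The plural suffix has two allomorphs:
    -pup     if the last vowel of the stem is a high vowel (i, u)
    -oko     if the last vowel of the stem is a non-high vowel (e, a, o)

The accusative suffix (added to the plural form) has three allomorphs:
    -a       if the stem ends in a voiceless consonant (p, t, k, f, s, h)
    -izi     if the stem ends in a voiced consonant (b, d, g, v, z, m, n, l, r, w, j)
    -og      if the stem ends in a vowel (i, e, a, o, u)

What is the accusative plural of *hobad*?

*hobad*: last vowel = /a/, a non-high vowel → -oko → *hobadoko*.
Since the final sound of the plural form *hobadoko* is /o/ (a vowel), it takes -og, giving *hobadokoog*.

hobadokoog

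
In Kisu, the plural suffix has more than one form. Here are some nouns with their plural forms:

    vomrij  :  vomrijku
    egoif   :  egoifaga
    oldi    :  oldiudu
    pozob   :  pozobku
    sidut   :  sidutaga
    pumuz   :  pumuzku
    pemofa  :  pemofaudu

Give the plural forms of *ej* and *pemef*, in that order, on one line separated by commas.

ejku, pemefaga

The suffix is conditioned by the final sound: -aga when the stem ends in a voiceless consonant (*egoif*, *sidut*); -ku when the stem ends in a voiced consonant (*vomrij*, *pozob*, *pumuz*); -udu when the stem ends in a vowel (*oldi*, *pemofa*).
*ej*: final sound = /j/, a voiced consonant → -ku → *ejku*.
*pemef* — final sound /f/ (a voiceless consonant) → -aga → *pemefaga*.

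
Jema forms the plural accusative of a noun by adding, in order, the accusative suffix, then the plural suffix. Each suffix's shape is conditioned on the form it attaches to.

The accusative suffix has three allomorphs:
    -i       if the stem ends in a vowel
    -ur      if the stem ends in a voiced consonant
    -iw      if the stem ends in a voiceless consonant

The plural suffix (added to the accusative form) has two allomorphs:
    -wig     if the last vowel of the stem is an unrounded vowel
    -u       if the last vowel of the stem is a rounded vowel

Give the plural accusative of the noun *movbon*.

The final sound of *movbon* is /n/, which is a voiced consonant, so the accusative suffix is -ur, giving *movbonur*.
The accusative form *movbonur*: last vowel = /u/, a rounded vowel → -u → *movbonuru*.

movbonuru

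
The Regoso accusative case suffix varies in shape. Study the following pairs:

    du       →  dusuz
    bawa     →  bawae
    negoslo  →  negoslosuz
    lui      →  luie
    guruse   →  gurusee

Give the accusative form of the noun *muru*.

murusuz

Looking at the last vowel of each stem: -suz when the last vowel of the stem is a rounded vowel (*du*, *negoslo*); -e when the last vowel of the stem is an unrounded vowel (*bawa*, *lui*, *guruse*).
*muru* — last vowel /u/ (a rounded vowel) → -suz → *murusuz*.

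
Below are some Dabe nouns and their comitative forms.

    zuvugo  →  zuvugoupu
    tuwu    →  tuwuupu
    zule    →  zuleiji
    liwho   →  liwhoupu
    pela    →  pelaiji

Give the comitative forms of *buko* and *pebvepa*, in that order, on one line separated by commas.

The pattern is rounding harmony: -upu when the last vowel of the stem is a rounded vowel (*zuvugo*, *tuwu*, *liwho*); -iji when the last vowel of the stem is an unrounded vowel (*zule*, *pela*).
The last vowel of *buko* is /o/, which is a rounded vowel, so the suffix is -upu, giving *bukoupu*.
*pebvepa*: last vowel = /a/, an unrounded vowel → -iji → *pebvepaiji*.

bukoupu, pebvepaiji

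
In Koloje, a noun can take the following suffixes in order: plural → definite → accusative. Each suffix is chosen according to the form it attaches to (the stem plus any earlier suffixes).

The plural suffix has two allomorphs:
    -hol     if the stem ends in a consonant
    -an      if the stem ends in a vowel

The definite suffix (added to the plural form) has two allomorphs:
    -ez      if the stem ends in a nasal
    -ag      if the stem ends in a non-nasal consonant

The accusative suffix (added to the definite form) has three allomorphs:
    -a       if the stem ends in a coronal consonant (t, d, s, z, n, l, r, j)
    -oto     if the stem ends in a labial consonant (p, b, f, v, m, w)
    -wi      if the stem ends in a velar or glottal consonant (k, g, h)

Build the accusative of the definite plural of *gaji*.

*gaji*: final sound = /i/, a vowel → -an → *gajian*.
The plural form *gajian* — final consonant /n/ (a nasal) → -ez → *gajianez*.
The definite form *gajianez*: final consonant = /z/, coronal → -a → *gajianeza*.

gajianeza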